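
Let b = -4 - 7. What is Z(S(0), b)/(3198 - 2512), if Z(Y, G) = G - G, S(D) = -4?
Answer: 0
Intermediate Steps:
b = -11
Z(Y, G) = 0
Z(S(0), b)/(3198 - 2512) = 0/(3198 - 2512) = 0/686 = 0*(1/686) = 0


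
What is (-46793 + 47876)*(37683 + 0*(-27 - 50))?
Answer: 40810689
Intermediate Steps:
(-46793 + 47876)*(37683 + 0*(-27 - 50)) = 1083*(37683 + 0*(-77)) = 1083*(37683 + 0) = 1083*37683 = 40810689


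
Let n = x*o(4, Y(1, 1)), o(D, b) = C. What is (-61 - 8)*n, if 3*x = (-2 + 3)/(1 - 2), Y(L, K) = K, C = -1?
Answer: -23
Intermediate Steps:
o(D, b) = -1
x = -⅓ (x = ((-2 + 3)/(1 - 2))/3 = (1/(-1))/3 = (1*(-1))/3 = (⅓)*(-1) = -⅓ ≈ -0.33333)
n = ⅓ (n = -⅓*(-1) = ⅓ ≈ 0.33333)
(-61 - 8)*n = (-61 - 8)*(⅓) = -69*⅓ = -23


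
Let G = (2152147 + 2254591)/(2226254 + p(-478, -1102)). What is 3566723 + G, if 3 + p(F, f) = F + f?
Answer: 7934789629871/2224671 ≈ 3.5667e+6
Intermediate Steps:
p(F, f) = -3 + F + f (p(F, f) = -3 + (F + f) = -3 + F + f)
G = 4406738/2224671 (G = (2152147 + 2254591)/(2226254 + (-3 - 478 - 1102)) = 4406738/(2226254 - 1583) = 4406738/2224671 ≈ 1.9809)
3566723 + G = 3566723 + 4406738/2224671 = 7934789629871/2224671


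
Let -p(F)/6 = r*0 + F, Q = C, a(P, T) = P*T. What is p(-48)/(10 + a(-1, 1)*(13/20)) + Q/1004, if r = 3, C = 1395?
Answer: 6043905/187748 ≈ 32.192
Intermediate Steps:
Q = 1395
p(F) = -6*F (p(F) = -6*(3*0 + F) = -6*(0 + F) = -6*F)
p(-48)/(10 + a(-1, 1)*(13/20)) + Q/1004 = (-6*(-48))/(10 + (-1*1)*(13/20)) + 1395/1004 = 288/(10 - 13/20) + 1395*(1/1004) = 288/(10 - 1*13/20) + 1395/1004 = 288/(10 - 13/20) + 1395/1004 = 288/(187/20) + 1395/1004 = 288*(20/187) + 1395/1004 = 5760/187 + 1395/1004 = 6043905/187748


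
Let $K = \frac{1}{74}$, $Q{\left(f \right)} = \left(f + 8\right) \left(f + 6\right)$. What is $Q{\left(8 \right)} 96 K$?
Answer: $\frac{10752}{37} \approx 290.59$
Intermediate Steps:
$Q{\left(f \right)} = \left(6 + f\right) \left(8 + f\right)$ ($Q{\left(f \right)} = \left(8 + f\right) \left(6 + f\right) = \left(6 + f\right) \left(8 + f\right)$)
$K = \frac{1}{74} \approx 0.013514$
$Q{\left(8 \right)} 96 K = \left(48 + 8^{2} + 14 \cdot 8\right) 96 \cdot \frac{1}{74} = \left(48 + 64 + 112\right) 96 \cdot \frac{1}{74} = 224 \cdot 96 \cdot \frac{1}{74} = 21504 \cdot \frac{1}{74} = \frac{10752}{37}$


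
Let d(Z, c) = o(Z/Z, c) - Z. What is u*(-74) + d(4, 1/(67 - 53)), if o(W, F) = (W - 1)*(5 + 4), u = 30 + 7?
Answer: -2742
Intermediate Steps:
u = 37
o(W, F) = -9 + 9*W (o(W, F) = (-1 + W)*9 = -9 + 9*W)
d(Z, c) = -Z (d(Z, c) = (-9 + 9*(Z/Z)) - Z = (-9 + 9*1) - Z = (-9 + 9) - Z = 0 - Z = -Z)
u*(-74) + d(4, 1/(67 - 53)) = 37*(-74) - 1*4 = -2738 - 4 = -2742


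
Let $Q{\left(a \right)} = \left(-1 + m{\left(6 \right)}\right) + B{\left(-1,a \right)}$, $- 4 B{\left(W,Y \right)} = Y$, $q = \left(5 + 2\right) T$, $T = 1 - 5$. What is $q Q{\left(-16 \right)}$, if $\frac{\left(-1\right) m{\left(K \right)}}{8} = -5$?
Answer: $-1204$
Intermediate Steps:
$T = -4$
$q = -28$ ($q = \left(5 + 2\right) \left(-4\right) = 7 \left(-4\right) = -28$)
$m{\left(K \right)} = 40$ ($m{\left(K \right)} = \left(-8\right) \left(-5\right) = 40$)
$B{\left(W,Y \right)} = - \frac{Y}{4}$
$Q{\left(a \right)} = 39 - \frac{a}{4}$ ($Q{\left(a \right)} = \left(-1 + 40\right) - \frac{a}{4} = 39 - \frac{a}{4}$)
$q Q{\left(-16 \right)} = - 28 \left(39 - -4\right) = - 28 \left(39 + 4\right) = \left(-28\right) 43 = -1204$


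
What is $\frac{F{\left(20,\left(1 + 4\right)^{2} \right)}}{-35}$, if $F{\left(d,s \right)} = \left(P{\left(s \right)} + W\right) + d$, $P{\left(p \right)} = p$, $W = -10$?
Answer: $-1$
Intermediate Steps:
$F{\left(d,s \right)} = -10 + d + s$ ($F{\left(d,s \right)} = \left(s - 10\right) + d = \left(-10 + s\right) + d = -10 + d + s$)
$\frac{F{\left(20,\left(1 + 4\right)^{2} \right)}}{-35} = \frac{-10 + 20 + \left(1 + 4\right)^{2}}{-35} = \left(-10 + 20 + 5^{2}\right) \left(- \frac{1}{35}\right) = \left(-10 + 20 + 25\right) \left(- \frac{1}{35}\right) = 35 \left(- \frac{1}{35}\right) = -1$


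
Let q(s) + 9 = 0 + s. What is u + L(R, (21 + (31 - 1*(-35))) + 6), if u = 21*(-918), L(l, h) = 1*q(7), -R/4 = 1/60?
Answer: -19280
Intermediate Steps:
q(s) = -9 + s (q(s) = -9 + (0 + s) = -9 + s)
R = -1/15 (R = -4/60 = -4*1/60 = -1/15 ≈ -0.066667)
L(l, h) = -2 (L(l, h) = 1*(-9 + 7) = 1*(-2) = -2)
u = -19278
u + L(R, (21 + (31 - 1*(-35))) + 6) = -19278 - 2 = -19280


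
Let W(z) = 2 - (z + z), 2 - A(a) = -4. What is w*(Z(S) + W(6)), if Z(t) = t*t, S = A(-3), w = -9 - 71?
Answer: -2080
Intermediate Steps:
A(a) = 6 (A(a) = 2 - 1*(-4) = 2 + 4 = 6)
W(z) = 2 - 2*z
w = -80
S = 6
Z(t) = t²
w*(Z(S) + W(6)) = -80*(6² + (2 - 2*6)) = -80*(36 + (2 - 12)) = -80*(36 - 10) = -80*26 = -2080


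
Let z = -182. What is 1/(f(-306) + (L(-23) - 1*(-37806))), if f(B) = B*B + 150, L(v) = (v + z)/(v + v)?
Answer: 46/6053437 ≈ 7.5990e-6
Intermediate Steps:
L(v) = (-182 + v)/(2*v) (L(v) = (v - 182)/(v + v) = (-182 + v)/((2*v)) = (-182 + v)*(1/(2*v)) = (-182 + v)/(2*v))
f(B) = 150 + B² (f(B) = B² + 150 = 150 + B²)
1/(f(-306) + (L(-23) - 1*(-37806))) = 1/((150 + (-306)²) + ((½)*(-182 - 23)/(-23) - 1*(-37806))) = 1/((150 + 93636) + ((½)*(-1/23)*(-205) + 37806)) = 1/(93786 + (205/46 + 37806)) = 1/(93786 + 1739281/46) = 1/(6053437/46) = 46/6053437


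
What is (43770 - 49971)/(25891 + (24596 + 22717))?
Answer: -6201/73204 ≈ -0.084708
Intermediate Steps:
(43770 - 49971)/(25891 + (24596 + 22717)) = -6201/(25891 + 47313) = -6201/73204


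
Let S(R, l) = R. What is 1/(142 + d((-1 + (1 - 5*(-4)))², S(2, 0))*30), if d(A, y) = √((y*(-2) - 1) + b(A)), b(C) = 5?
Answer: 1/142 ≈ 0.0070423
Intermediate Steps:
d(A, y) = √(4 - 2*y) (d(A, y) = √((y*(-2) - 1) + 5) = √((-2*y - 1) + 5) = √((-1 - 2*y) + 5) = √(4 - 2*y))
1/(142 + d((-1 + (1 - 5*(-4)))², S(2, 0))*30) = 1/(142 + √(4 - 2*2)*30) = 1/(142 + √(4 - 4)*30) = 1/(142 + √0*30) = 1/(142 + 0*30) = 1/(142 + 0) = 1/142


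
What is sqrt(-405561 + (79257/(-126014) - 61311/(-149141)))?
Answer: I*sqrt(143247850783775955761332278)/18793853974 ≈ 636.84*I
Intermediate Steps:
sqrt(-405561 + (79257/(-126014) - 61311/(-149141))) = sqrt(-405561 + (79257*(-1/126014) - 61311*(-1/149141))) = sqrt(-405561 + (-79257/126014 + 61311/149141)) = sqrt(-405561 - 4094423883/18793853974) = sqrt(-7622058305973297/18793853974) = I*sqrt(143247850783775955761332278)/18793853974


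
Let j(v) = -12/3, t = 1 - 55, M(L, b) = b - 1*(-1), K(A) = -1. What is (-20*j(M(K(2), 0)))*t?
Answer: -4320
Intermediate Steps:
M(L, b) = 1 + b (M(L, b) = b + 1 = 1 + b)
t = -54
j(v) = -4 (j(v) = -12*⅓ = -4)
(-20*j(M(K(2), 0)))*t = -20*(-4)*(-54) = 80*(-54) = -4320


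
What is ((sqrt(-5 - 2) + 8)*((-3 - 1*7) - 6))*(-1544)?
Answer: 197632 + 24704*I*sqrt(7) ≈ 1.9763e+5 + 65361.0*I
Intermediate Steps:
((sqrt(-5 - 2) + 8)*((-3 - 1*7) - 6))*(-1544) = ((sqrt(-7) + 8)*((-3 - 7) - 6))*(-1544) = ((I*sqrt(7) + 8)*(-10 - 6))*(-1544) = ((8 + I*sqrt(7))*(-16))*(-1544) = (-128 - 16*I*sqrt(7))*(-1544) = 197632 + 24704*I*sqrt(7)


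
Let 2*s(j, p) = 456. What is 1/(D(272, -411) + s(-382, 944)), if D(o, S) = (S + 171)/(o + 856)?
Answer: 47/10706 ≈ 0.0043901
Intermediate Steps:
s(j, p) = 228 (s(j, p) = (½)*456 = 228)
D(o, S) = (171 + S)/(856 + o)
1/(D(272, -411) + s(-382, 944)) = 1/((171 - 411)/(856 + 272) + 228) = 1/(-240/1128 + 228) = 1/((1/1128)*(-240) + 228) = 1/(-10/47 + 228) = 1/(10706/47) = 47/10706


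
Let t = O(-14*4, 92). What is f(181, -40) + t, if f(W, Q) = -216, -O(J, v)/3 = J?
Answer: -48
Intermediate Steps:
O(J, v) = -3*J
t = 168 (t = -(-42)*4 = -3*(-56) = 168)
f(181, -40) + t = -216 + 168 = -48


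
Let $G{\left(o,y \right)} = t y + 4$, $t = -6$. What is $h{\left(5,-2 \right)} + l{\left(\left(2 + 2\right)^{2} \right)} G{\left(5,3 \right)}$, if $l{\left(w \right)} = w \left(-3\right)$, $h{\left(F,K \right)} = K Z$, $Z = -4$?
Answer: $680$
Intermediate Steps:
$h{\left(F,K \right)} = - 4 K$ ($h{\left(F,K \right)} = K \left(-4\right) = - 4 K$)
$l{\left(w \right)} = - 3 w$
$G{\left(o,y \right)} = 4 - 6 y$ ($G{\left(o,y \right)} = - 6 y + 4 = 4 - 6 y$)
$h{\left(5,-2 \right)} + l{\left(\left(2 + 2\right)^{2} \right)} G{\left(5,3 \right)} = \left(-4\right) \left(-2\right) + - 3 \left(2 + 2\right)^{2} \left(4 - 18\right) = 8 + - 3 \cdot 4^{2} \left(4 - 18\right) = 8 + \left(-3\right) 16 \left(-14\right) = 8 - -672 = 8 + 672 = 680$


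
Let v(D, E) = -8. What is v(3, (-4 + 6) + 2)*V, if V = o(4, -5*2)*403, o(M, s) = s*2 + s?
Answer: 96720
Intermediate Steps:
o(M, s) = 3*s (o(M, s) = 2*s + s = 3*s)
V = -12090 (V = (3*(-5*2))*403 = (3*(-10))*403 = -30*403 = -12090)
v(3, (-4 + 6) + 2)*V = -8*(-12090) = 96720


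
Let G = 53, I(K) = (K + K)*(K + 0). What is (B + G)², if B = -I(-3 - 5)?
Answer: 5625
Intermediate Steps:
I(K) = 2*K² (I(K) = (2*K)*K = 2*K²)
B = -128 (B = -2*(-3 - 5)² = -2*(-8)² = -2*64 = -1*128 = -128)
(B + G)² = (-128 + 53)² = (-75)² = 5625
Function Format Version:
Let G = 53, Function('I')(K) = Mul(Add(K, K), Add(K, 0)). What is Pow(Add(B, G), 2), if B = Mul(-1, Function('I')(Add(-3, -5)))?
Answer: 5625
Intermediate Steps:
Function('I')(K) = Mul(2, Pow(K, 2)) (Function('I')(K) = Mul(Mul(2, K), K) = Mul(2, Pow(K, 2)))
B = -128 (B = Mul(-1, Mul(2, Pow(Add(-3, -5), 2))) = Mul(-1, Mul(2, Pow(-8, 2))) = Mul(-1, Mul(2, 64)) = Mul(-1, 128) = -128)
Pow(Add(B, G), 2) = Pow(Add(-128, 53), 2) = Pow(-75, 2) = 5625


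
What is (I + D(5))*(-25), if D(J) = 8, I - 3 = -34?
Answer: 575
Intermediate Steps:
I = -31 (I = 3 - 34 = -31)
(I + D(5))*(-25) = (-31 + 8)*(-25) = -23*(-25) = 575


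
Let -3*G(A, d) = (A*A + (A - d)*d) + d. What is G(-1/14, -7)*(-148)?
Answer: -402449/147 ≈ -2737.8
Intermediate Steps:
G(A, d) = -d/3 - A²/3 - d*(A - d)/3 (G(A, d) = -((A*A + (A - d)*d) + d)/3 = -((A² + d*(A - d)) + d)/3 = -(d + A² + d*(A - d))/3 = -d/3 - A²/3 - d*(A - d)/3)
G(-1/14, -7)*(-148) = (-⅓*(-7) - (-1/14)²/3 + (⅓)*(-7)² - ⅓*(-1/14)*(-7))*(-148) = (7/3 - (-1*1/14)²/3 + (⅓)*49 - ⅓*(-1*1/14)*(-7))*(-148) = (7/3 - (-1/14)²/3 + 49/3 - ⅓*(-1/14)*(-7))*(-148) = (7/3 - ⅓*1/196 + 49/3 - ⅙)*(-148) = (7/3 - 1/588 + 49/3 - ⅙)*(-148) = (10877/588)*(-148) = -402449/147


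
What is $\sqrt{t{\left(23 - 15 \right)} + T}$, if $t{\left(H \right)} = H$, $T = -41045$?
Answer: $i \sqrt{41037} \approx 202.58 i$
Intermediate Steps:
$\sqrt{t{\left(23 - 15 \right)} + T} = \sqrt{\left(23 - 15\right) - 41045} = \sqrt{8 - 41045} = \sqrt{-41037} = i \sqrt{41037}$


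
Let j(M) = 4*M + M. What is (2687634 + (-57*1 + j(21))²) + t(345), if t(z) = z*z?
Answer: 2808963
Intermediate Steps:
t(z) = z²
j(M) = 5*M
(2687634 + (-57*1 + j(21))²) + t(345) = (2687634 + (-57*1 + 5*21)²) + 345² = (2687634 + (-57 + 105)²) + 119025 = (2687634 + 48²) + 119025 = (2687634 + 2304) + 119025 = 2689938 + 119025 = 2808963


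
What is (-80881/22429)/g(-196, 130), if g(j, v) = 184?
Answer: -80881/4126936 ≈ -0.019598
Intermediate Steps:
(-80881/22429)/g(-196, 130) = -80881/22429/184 = -80881*1/22429*(1/184) = -80881/22429*1/184 = -80881/4126936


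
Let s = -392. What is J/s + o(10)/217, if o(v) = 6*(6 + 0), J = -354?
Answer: 6495/6076 ≈ 1.0690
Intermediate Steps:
o(v) = 36 (o(v) = 6*6 = 36)
J/s + o(10)/217 = -354/(-392) + 36/217 = -354*(-1/392) + 36*(1/217) = 177/196 + 36/217 = 6495/6076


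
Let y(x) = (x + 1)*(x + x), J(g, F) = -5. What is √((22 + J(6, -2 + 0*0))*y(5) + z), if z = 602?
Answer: √1622 ≈ 40.274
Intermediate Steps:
y(x) = 2*x*(1 + x) (y(x) = (1 + x)*(2*x) = 2*x*(1 + x))
√((22 + J(6, -2 + 0*0))*y(5) + z) = √((22 - 5)*(2*5*(1 + 5)) + 602) = √(17*(2*5*6) + 602) = √(17*60 + 602) = √(1020 + 602) = √1622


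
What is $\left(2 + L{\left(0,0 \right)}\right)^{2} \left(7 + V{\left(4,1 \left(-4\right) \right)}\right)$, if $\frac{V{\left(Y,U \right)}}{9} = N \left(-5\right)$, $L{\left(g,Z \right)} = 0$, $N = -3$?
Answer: $568$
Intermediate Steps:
$V{\left(Y,U \right)} = 135$ ($V{\left(Y,U \right)} = 9 \left(\left(-3\right) \left(-5\right)\right) = 9 \cdot 15 = 135$)
$\left(2 + L{\left(0,0 \right)}\right)^{2} \left(7 + V{\left(4,1 \left(-4\right) \right)}\right) = \left(2 + 0\right)^{2} \left(7 + 135\right) = 2^{2} \cdot 142 = 4 \cdot 142 = 568$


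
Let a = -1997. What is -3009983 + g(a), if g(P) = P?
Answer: -3011980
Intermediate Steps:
-3009983 + g(a) = -3009983 - 1997 = -3011980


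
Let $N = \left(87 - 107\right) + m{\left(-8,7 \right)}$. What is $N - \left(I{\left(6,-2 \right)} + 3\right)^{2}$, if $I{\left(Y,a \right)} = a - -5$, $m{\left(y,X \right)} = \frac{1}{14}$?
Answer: $- \frac{783}{14} \approx -55.929$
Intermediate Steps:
$m{\left(y,X \right)} = \frac{1}{14}$
$I{\left(Y,a \right)} = 5 + a$ ($I{\left(Y,a \right)} = a + 5 = 5 + a$)
$N = - \frac{279}{14}$ ($N = \left(87 - 107\right) + \frac{1}{14} = -20 + \frac{1}{14} = - \frac{279}{14} \approx -19.929$)
$N - \left(I{\left(6,-2 \right)} + 3\right)^{2} = - \frac{279}{14} - \left(\left(5 - 2\right) + 3\right)^{2} = - \frac{279}{14} - \left(3 + 3\right)^{2} = - \frac{279}{14} - 6^{2} = - \frac{279}{14} - 36 = - \frac{783}{14}$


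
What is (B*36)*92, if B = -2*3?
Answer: -19872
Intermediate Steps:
B = -6
(B*36)*92 = -6*36*92 = -216*92 = -19872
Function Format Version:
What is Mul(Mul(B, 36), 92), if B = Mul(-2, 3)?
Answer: -19872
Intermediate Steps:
B = -6
Mul(Mul(B, 36), 92) = Mul(Mul(-6, 36), 92) = Mul(-216, 92) = -19872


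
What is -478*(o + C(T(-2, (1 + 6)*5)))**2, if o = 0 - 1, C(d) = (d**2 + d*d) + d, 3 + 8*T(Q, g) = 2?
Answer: -292775/512 ≈ -571.83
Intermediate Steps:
T(Q, g) = -1/8 (T(Q, g) = -3/8 + (1/8)*2 = -3/8 + 1/4 = -1/8)
C(d) = d + 2*d**2 (C(d) = (d**2 + d**2) + d = 2*d**2 + d = d + 2*d**2)
o = -1
-478*(o + C(T(-2, (1 + 6)*5)))**2 = -478*(-1 - (1 + 2*(-1/8))/8)**2 = -478*(-1 - (1 - 1/4)/8)**2 = -478*(-1 - 1/8*3/4)**2 = -478*(-1 - 3/32)**2 = -478*(-35/32)**2 = -478*1225/1024 = -292775/512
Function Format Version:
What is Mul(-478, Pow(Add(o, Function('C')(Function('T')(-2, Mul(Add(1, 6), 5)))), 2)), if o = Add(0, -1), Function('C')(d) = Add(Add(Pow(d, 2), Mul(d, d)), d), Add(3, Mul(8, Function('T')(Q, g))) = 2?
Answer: Rational(-292775, 512) ≈ -571.83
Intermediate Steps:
Function('T')(Q, g) = Rational(-1, 8) (Function('T')(Q, g) = Add(Rational(-3, 8), Mul(Rational(1, 8), 2)) = Add(Rational(-3, 8), Rational(1, 4)) = Rational(-1, 8))
Function('C')(d) = Add(d, Mul(2, Pow(d, 2))) (Function('C')(d) = Add(Add(Pow(d, 2), Pow(d, 2)), d) = Add(Mul(2, Pow(d, 2)), d) = Add(d, Mul(2, Pow(d, 2))))
o = -1
Mul(-478, Pow(Add(o, Function('C')(Function('T')(-2, Mul(Add(1, 6), 5)))), 2)) = Mul(-478, Pow(Add(-1, Mul(Rational(-1, 8), Add(1, Mul(2, Rational(-1, 8))))), 2)) = Mul(-478, Pow(Add(-1, Mul(Rational(-1, 8), Add(1, Rational(-1, 4)))), 2)) = Mul(-478, Pow(Add(-1, Mul(Rational(-1, 8), Rational(3, 4))), 2)) = Mul(-478, Pow(Add(-1, Rational(-3, 32)), 2)) = Mul(-478, Pow(Rational(-35, 32), 2)) = Mul(-478, Rational(1225, 1024)) = Rational(-292775, 512)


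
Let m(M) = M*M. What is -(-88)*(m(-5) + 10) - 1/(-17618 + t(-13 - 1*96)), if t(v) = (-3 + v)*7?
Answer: 56678161/18402 ≈ 3080.0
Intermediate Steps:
t(v) = -21 + 7*v
m(M) = M²
-(-88)*(m(-5) + 10) - 1/(-17618 + t(-13 - 1*96)) = -(-88)*((-5)² + 10) - 1/(-17618 + (-21 + 7*(-13 - 1*96))) = -(-88)*(25 + 10) - 1/(-17618 + (-21 + 7*(-13 - 96))) = -(-88)*35 - 1/(-17618 + (-21 + 7*(-109))) = -1*(-3080) - 1/(-17618 + (-21 - 763)) = 3080 - 1/(-17618 - 784) = 3080 - 1/(-18402) = 3080 - 1*(-1/18402) = 3080 + 1/18402 = 56678161/18402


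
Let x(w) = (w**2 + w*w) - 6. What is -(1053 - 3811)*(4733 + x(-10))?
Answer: 13588666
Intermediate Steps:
x(w) = -6 + 2*w**2 (x(w) = (w**2 + w**2) - 6 = 2*w**2 - 6 = -6 + 2*w**2)
-(1053 - 3811)*(4733 + x(-10)) = -(1053 - 3811)*(4733 + (-6 + 2*(-10)**2)) = -(-2758)*(4733 + (-6 + 2*100)) = -(-2758)*(4733 + (-6 + 200)) = -(-2758)*(4733 + 194) = -(-2758)*4927 = -1*(-13588666) = 13588666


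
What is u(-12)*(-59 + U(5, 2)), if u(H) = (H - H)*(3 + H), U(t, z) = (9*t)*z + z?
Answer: 0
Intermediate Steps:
U(t, z) = z + 9*t*z (U(t, z) = 9*t*z + z = z + 9*t*z)
u(H) = 0 (u(H) = 0*(3 + H) = 0)
u(-12)*(-59 + U(5, 2)) = 0*(-59 + 2*(1 + 9*5)) = 0*(-59 + 2*(1 + 45)) = 0*(-59 + 2*46) = 0*(-59 + 92) = 0*33 = 0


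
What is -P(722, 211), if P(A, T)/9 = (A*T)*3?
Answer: -4113234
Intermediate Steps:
P(A, T) = 27*A*T (P(A, T) = 9*((A*T)*3) = 9*(3*A*T) = 27*A*T)
-P(722, 211) = -27*722*211 = -1*4113234 = -4113234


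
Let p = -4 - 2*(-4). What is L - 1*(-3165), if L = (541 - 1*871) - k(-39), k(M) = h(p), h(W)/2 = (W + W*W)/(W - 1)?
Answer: 8465/3 ≈ 2821.7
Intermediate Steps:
p = 4 (p = -4 + 8 = 4)
h(W) = 2*(W + W²)/(-1 + W) (h(W) = 2*((W + W*W)/(W - 1)) = 2*((W + W²)/(-1 + W)) = 2*(W + W²)/(-1 + W))
k(M) = 40/3 (k(M) = 2*4*(1 + 4)/(-1 + 4) = 2*4*5/3 = 2*4*(⅓)*5 = 40/3)
L = -1030/3 (L = (541 - 1*871) - 1*40/3 = (541 - 871) - 40/3 = -330 - 40/3 = -1030/3 ≈ -343.33)
L - 1*(-3165) = -1030/3 - 1*(-3165) = -1030/3 + 3165 = 8465/3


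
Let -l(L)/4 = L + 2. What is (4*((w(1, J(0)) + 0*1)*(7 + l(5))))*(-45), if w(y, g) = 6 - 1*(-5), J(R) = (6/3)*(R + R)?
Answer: 41580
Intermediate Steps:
l(L) = -8 - 4*L (l(L) = -4*(L + 2) = -4*(2 + L) = -8 - 4*L)
J(R) = 4*R (J(R) = (6*(⅓))*(2*R) = 2*(2*R) = 4*R)
w(y, g) = 11 (w(y, g) = 6 + 5 = 11)
(4*((w(1, J(0)) + 0*1)*(7 + l(5))))*(-45) = (4*((11 + 0*1)*(7 + (-8 - 4*5))))*(-45) = (4*((11 + 0)*(7 + (-8 - 20))))*(-45) = (4*(11*(7 - 28)))*(-45) = (4*(11*(-21)))*(-45) = (4*(-231))*(-45) = -924*(-45) = 41580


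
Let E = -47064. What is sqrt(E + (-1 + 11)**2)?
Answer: 2*I*sqrt(11741) ≈ 216.71*I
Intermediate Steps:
sqrt(E + (-1 + 11)**2) = sqrt(-47064 + (-1 + 11)**2) = sqrt(-47064 + 10**2) = sqrt(-47064 + 100) = sqrt(-46964) = 2*I*sqrt(11741)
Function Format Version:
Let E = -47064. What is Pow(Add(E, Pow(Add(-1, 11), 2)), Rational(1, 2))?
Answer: Mul(2, I, Pow(11741, Rational(1, 2))) ≈ Mul(216.71, I)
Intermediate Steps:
Pow(Add(E, Pow(Add(-1, 11), 2)), Rational(1, 2)) = Pow(Add(-47064, Pow(Add(-1, 11), 2)), Rational(1, 2)) = Pow(Add(-47064, Pow(10, 2)), Rational(1, 2)) = Pow(Add(-47064, 100), Rational(1, 2)) = Pow(-46964, Rational(1, 2)) = Mul(2, I, Pow(11741, Rational(1, 2)))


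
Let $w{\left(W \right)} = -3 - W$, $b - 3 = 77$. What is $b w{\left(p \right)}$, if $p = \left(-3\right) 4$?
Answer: $720$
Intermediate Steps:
$b = 80$ ($b = 3 + 77 = 80$)
$p = -12$
$b w{\left(p \right)} = 80 \left(-3 - -12\right) = 80 \left(-3 + 12\right) = 80 \cdot 9 = 720$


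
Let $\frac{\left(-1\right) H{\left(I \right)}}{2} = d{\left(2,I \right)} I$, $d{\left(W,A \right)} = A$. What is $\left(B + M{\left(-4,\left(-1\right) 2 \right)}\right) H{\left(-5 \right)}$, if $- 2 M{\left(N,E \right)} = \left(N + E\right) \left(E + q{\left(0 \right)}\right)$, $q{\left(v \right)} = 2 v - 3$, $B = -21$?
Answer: $1800$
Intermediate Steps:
$H{\left(I \right)} = - 2 I^{2}$ ($H{\left(I \right)} = - 2 I I = - 2 I^{2}$)
$q{\left(v \right)} = -3 + 2 v$
$M{\left(N,E \right)} = - \frac{\left(-3 + E\right) \left(E + N\right)}{2}$ ($M{\left(N,E \right)} = - \frac{\left(N + E\right) \left(E + \left(-3 + 2 \cdot 0\right)\right)}{2} = - \frac{\left(E + N\right) \left(E + \left(-3 + 0\right)\right)}{2} = - \frac{\left(E + N\right) \left(E - 3\right)}{2} = - \frac{\left(E + N\right) \left(-3 + E\right)}{2} = - \frac{\left(-3 + E\right) \left(E + N\right)}{2}$)
$\left(B + M{\left(-4,\left(-1\right) 2 \right)}\right) H{\left(-5 \right)} = \left(-21 + \left(- \frac{\left(\left(-1\right) 2\right)^{2}}{2} + \frac{3 \left(\left(-1\right) 2\right)}{2} + \frac{3}{2} \left(-4\right) - \frac{1}{2} \left(\left(-1\right) 2\right) \left(-4\right)\right)\right) \left(- 2 \left(-5\right)^{2}\right) = \left(-21 - \left(9 + 2 + 4\right)\right) \left(\left(-2\right) 25\right) = \left(-21 - 15\right) \left(-50\right) = \left(-36\right) \left(-50\right) = 1800$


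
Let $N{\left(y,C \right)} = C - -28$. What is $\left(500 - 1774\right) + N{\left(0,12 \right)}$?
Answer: $-1234$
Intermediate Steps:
$N{\left(y,C \right)} = 28 + C$ ($N{\left(y,C \right)} = C + 28 = 28 + C$)
$\left(500 - 1774\right) + N{\left(0,12 \right)} = \left(500 - 1774\right) + \left(28 + 12\right) = -1274 + 40 = -1234$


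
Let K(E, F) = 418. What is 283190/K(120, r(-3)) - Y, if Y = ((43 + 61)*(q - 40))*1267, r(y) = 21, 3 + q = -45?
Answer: 2423618651/209 ≈ 1.1596e+7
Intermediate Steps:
q = -48 (q = -3 - 45 = -48)
Y = -11595584 (Y = ((43 + 61)*(-48 - 40))*1267 = (104*(-88))*1267 = -9152*1267 = -11595584)
283190/K(120, r(-3)) - Y = 283190/418 - 1*(-11595584) = 283190*(1/418) + 11595584 = 141595/209 + 11595584 = 2423618651/209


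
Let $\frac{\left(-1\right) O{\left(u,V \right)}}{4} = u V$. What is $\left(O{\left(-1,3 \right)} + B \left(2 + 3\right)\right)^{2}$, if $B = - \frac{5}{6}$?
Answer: $\frac{2209}{36} \approx 61.361$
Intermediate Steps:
$O{\left(u,V \right)} = - 4 V u$ ($O{\left(u,V \right)} = - 4 u V = - 4 V u$)
$B = - \frac{5}{6}$ ($B = \left(-5\right) \frac{1}{6} = - \frac{5}{6} \approx -0.83333$)
$\left(O{\left(-1,3 \right)} + B \left(2 + 3\right)\right)^{2} = \left(\left(-4\right) 3 \left(-1\right) - \frac{5 \left(2 + 3\right)}{6}\right)^{2} = \left(12 - \frac{25}{6}\right)^{2} = \left(\frac{47}{6}\right)^{2} = \frac{2209}{36}$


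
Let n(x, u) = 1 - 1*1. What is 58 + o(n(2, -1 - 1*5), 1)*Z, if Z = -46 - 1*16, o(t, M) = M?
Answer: -4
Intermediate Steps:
n(x, u) = 0 (n(x, u) = 1 - 1 = 0)
Z = -62 (Z = -46 - 16 = -62)
58 + o(n(2, -1 - 1*5), 1)*Z = 58 + 1*(-62) = 58 - 62 = -4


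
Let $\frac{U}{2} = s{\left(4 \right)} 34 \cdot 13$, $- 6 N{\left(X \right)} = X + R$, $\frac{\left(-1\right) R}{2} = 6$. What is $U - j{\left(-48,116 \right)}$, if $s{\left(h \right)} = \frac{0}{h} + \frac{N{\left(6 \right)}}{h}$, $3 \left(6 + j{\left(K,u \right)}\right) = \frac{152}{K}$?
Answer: $\frac{4105}{18} \approx 228.06$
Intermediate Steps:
$R = -12$ ($R = \left(-2\right) 6 = -12$)
$N{\left(X \right)} = 2 - \frac{X}{6}$ ($N{\left(X \right)} = - \frac{X - 12}{6} = - \frac{-12 + X}{6} = 2 - \frac{X}{6}$)
$j{\left(K,u \right)} = -6 + \frac{152}{3 K}$ ($j{\left(K,u \right)} = -6 + \frac{152 \frac{1}{K}}{3} = -6 + \frac{152}{3 K}$)
$s{\left(h \right)} = \frac{1}{h}$ ($s{\left(h \right)} = \frac{0}{h} + \frac{2 - 1}{h} = 0 + \frac{2 - 1}{h} = 0 + 1 \frac{1}{h} = 0 + \frac{1}{h} = \frac{1}{h}$)
$U = 221$ ($U = 2 \cdot \frac{1}{4} \cdot 34 \cdot 13 = 2 \cdot \frac{17}{2} \cdot 13 = 2 \cdot \frac{221}{2} = 221$)
$U - j{\left(-48,116 \right)} = 221 - \left(-6 + \frac{152}{3 \left(-48\right)}\right) = 221 - \left(-6 + \frac{152}{3} \left(- \frac{1}{48}\right)\right) = 221 - \left(-6 - \frac{19}{18}\right) = 221 - - \frac{127}{18} = 221 + \frac{127}{18} = \frac{4105}{18}$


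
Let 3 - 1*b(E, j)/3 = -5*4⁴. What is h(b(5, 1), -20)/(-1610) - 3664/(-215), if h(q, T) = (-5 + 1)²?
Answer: 117912/6923 ≈ 17.032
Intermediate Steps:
b(E, j) = 3849 (b(E, j) = 9 - (-15)*4⁴ = 9 - (-15)*256 = 9 - 3*(-1280) = 9 + 3840 = 3849)
h(q, T) = 16 (h(q, T) = (-4)² = 16)
h(b(5, 1), -20)/(-1610) - 3664/(-215) = 16/(-1610) - 3664/(-215) = 16*(-1/1610) - 3664*(-1/215) = -8/805 + 3664/215 = 117912/6923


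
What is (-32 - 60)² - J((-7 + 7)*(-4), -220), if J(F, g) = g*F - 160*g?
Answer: -26736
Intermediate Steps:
J(F, g) = -160*g + F*g (J(F, g) = F*g - 160*g = -160*g + F*g)
(-32 - 60)² - J((-7 + 7)*(-4), -220) = (-32 - 60)² - (-220)*(-160 + (-7 + 7)*(-4)) = (-92)² - (-220)*(-160 + 0*(-4)) = 8464 - (-220)*(-160 + 0) = 8464 - (-220)*(-160) = 8464 - 1*35200 = 8464 - 35200 = -26736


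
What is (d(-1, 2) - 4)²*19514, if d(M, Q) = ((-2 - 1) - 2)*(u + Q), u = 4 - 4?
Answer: 3824744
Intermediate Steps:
u = 0
d(M, Q) = -5*Q (d(M, Q) = ((-2 - 1) - 2)*(0 + Q) = (-3 - 2)*Q = -5*Q)
(d(-1, 2) - 4)²*19514 = (-5*2 - 4)²*19514 = (-10 - 4)²*19514 = (-14)²*19514 = 196*19514 = 3824744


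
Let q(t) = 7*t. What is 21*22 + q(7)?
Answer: 511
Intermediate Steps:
21*22 + q(7) = 21*22 + 7*7 = 462 + 49 = 511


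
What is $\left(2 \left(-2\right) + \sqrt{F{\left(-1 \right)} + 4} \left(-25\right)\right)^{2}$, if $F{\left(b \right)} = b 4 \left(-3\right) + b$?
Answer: $9391 + 200 \sqrt{15} \approx 10166.0$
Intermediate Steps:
$F{\left(b \right)} = - 11 b$ ($F{\left(b \right)} = 4 b \left(-3\right) + b = - 12 b + b = - 11 b$)
$\left(2 \left(-2\right) + \sqrt{F{\left(-1 \right)} + 4} \left(-25\right)\right)^{2} = \left(2 \left(-2\right) + \sqrt{\left(-11\right) \left(-1\right) + 4} \left(-25\right)\right)^{2} = \left(-4 + \sqrt{11 + 4} \left(-25\right)\right)^{2} = \left(-4 + \sqrt{15} \left(-25\right)\right)^{2} = \left(-4 - 25 \sqrt{15}\right)^{2}$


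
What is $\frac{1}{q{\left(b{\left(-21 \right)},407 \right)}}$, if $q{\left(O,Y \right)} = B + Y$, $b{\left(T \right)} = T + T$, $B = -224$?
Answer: $\frac{1}{183} \approx 0.0054645$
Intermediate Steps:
$b{\left(T \right)} = 2 T$
$q{\left(O,Y \right)} = -224 + Y$
$\frac{1}{q{\left(b{\left(-21 \right)},407 \right)}} = \frac{1}{-224 + 407} = \frac{1}{183}$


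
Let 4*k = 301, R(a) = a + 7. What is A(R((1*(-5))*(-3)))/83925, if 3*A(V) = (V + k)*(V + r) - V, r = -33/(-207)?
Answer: 588709/69489900 ≈ 0.0084719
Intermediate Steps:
R(a) = 7 + a
k = 301/4 (k = (1/4)*301 = 301/4 ≈ 75.250)
r = 11/69 (r = -33*(-1/207) = 11/69 ≈ 0.15942)
A(V) = -V/3 + (11/69 + V)*(301/4 + V)/3 (A(V) = ((V + 301/4)*(V + 11/69) - V)/3 = ((301/4 + V)*(11/69 + V) - V)/3 = ((11/69 + V)*(301/4 + V) - V)/3 = (-V + (11/69 + V)*(301/4 + V))/3 = -V/3 + (11/69 + V)*(301/4 + V)/3)
A(R((1*(-5))*(-3)))/83925 = (3311/828 + (7 + (1*(-5))*(-3))**2/3 + 20537*(7 + (1*(-5))*(-3))/828)/83925 = (3311/828 + (7 - 5*(-3))**2/3 + 20537*(7 - 5*(-3))/828)*(1/83925) = (3311/828 + (7 + 15)**2/3 + 20537*(7 + 15)/828)*(1/83925) = (3311/828 + (1/3)*22**2 + (20537/828)*22)*(1/83925) = (3311/828 + (1/3)*484 + 225907/414)*(1/83925) = (3311/828 + 484/3 + 225907/414)*(1/83925) = (588709/828)*(1/83925) = 588709/69489900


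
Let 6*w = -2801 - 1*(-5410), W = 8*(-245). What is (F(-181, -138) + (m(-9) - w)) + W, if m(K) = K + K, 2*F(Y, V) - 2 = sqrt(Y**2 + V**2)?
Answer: -14471/6 + sqrt(51805)/2 ≈ -2298.0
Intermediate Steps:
W = -1960
F(Y, V) = 1 + sqrt(V**2 + Y**2)/2 (F(Y, V) = 1 + sqrt(Y**2 + V**2)/2 = 1 + sqrt(V**2 + Y**2)/2)
m(K) = 2*K
w = 2609/6 (w = (-2801 - 1*(-5410))/6 = (-2801 + 5410)/6 = (1/6)*2609 = 2609/6 ≈ 434.83)
(F(-181, -138) + (m(-9) - w)) + W = ((1 + sqrt((-138)**2 + (-181)**2)/2) + (2*(-9) - 1*2609/6)) - 1960 = ((1 + sqrt(19044 + 32761)/2) + (-18 - 2609/6)) - 1960 = ((1 + sqrt(51805)/2) - 2717/6) - 1960 = (-2711/6 + sqrt(51805)/2) - 1960 = -14471/6 + sqrt(51805)/2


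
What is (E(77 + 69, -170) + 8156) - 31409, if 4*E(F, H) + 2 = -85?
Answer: -93099/4 ≈ -23275.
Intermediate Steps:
E(F, H) = -87/4 (E(F, H) = -½ + (¼)*(-85) = -½ - 85/4 = -87/4)
(E(77 + 69, -170) + 8156) - 31409 = (-87/4 + 8156) - 31409 = 32537/4 - 31409 = -93099/4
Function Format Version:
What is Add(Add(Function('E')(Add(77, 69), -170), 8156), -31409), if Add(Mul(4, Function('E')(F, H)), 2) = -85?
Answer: Rational(-93099, 4) ≈ -23275.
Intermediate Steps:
Function('E')(F, H) = Rational(-87, 4) (Function('E')(F, H) = Add(Rational(-1, 2), Mul(Rational(1, 4), -85)) = Add(Rational(-1, 2), Rational(-85, 4)) = Rational(-87, 4))
Add(Add(Function('E')(Add(77, 69), -170), 8156), -31409) = Add(Add(Rational(-87, 4), 8156), -31409) = Add(Rational(32537, 4), -31409) = Rational(-93099, 4)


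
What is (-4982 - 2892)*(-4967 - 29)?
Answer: 39338504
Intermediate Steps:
(-4982 - 2892)*(-4967 - 29) = -7874*(-4996) = 39338504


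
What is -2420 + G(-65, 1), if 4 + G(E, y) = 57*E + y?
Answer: -6128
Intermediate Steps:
G(E, y) = -4 + y + 57*E (G(E, y) = -4 + (57*E + y) = -4 + (y + 57*E) = -4 + y + 57*E)
-2420 + G(-65, 1) = -2420 + (-4 + 1 + 57*(-65)) = -2420 + (-4 + 1 - 3705) = -2420 - 3708 = -6128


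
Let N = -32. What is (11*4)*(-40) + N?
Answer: -1792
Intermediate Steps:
(11*4)*(-40) + N = (11*4)*(-40) - 32 = 44*(-40) - 32 = -1760 - 32 = -1792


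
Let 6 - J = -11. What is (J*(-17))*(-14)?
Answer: 4046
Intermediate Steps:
J = 17 (J = 6 - 1*(-11) = 6 + 11 = 17)
(J*(-17))*(-14) = (17*(-17))*(-14) = -289*(-14) = 4046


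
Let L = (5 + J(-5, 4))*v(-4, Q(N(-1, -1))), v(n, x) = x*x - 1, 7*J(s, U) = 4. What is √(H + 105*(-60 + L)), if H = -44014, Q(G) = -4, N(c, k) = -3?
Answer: I*√41539 ≈ 203.81*I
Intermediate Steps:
J(s, U) = 4/7 (J(s, U) = (⅐)*4 = 4/7)
v(n, x) = -1 + x² (v(n, x) = x² - 1 = -1 + x²)
L = 585/7 (L = (5 + 4/7)*(-1 + (-4)²) = 39*(-1 + 16)/7 = (39/7)*15 = 585/7 ≈ 83.571)
√(H + 105*(-60 + L)) = √(-44014 + 105*(-60 + 585/7)) = √(-44014 + 105*(165/7)) = √(-44014 + 2475) = √(-41539) = I*√41539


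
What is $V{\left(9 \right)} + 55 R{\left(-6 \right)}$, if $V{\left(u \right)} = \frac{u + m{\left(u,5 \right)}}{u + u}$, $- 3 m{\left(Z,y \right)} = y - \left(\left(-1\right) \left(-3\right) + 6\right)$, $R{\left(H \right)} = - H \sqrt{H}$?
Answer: $\frac{31}{54} + 330 i \sqrt{6} \approx 0.57407 + 808.33 i$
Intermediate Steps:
$R{\left(H \right)} = - H^{\frac{3}{2}}$
$m{\left(Z,y \right)} = 3 - \frac{y}{3}$ ($m{\left(Z,y \right)} = - \frac{y - \left(\left(-1\right) \left(-3\right) + 6\right)}{3} = - \frac{y - \left(3 + 6\right)}{3} = - \frac{y - 9}{3} = - \frac{-9 + y}{3} = 3 - \frac{y}{3}$)
$V{\left(u \right)} = \frac{\frac{4}{3} + u}{2 u}$ ($V{\left(u \right)} = \frac{u + \left(3 - \frac{5}{3}\right)}{u + u} = \frac{u + \left(3 - \frac{5}{3}\right)}{2 u} = \left(u + \frac{4}{3}\right) \frac{1}{2 u} = \left(\frac{4}{3} + u\right) \frac{1}{2 u} = \frac{\frac{4}{3} + u}{2 u}$)
$V{\left(9 \right)} + 55 R{\left(-6 \right)} = \frac{4 + 3 \cdot 9}{6 \cdot 9} + 55 \left(- \left(-6\right)^{\frac{3}{2}}\right) = \frac{1}{6} \cdot \frac{1}{9} \left(4 + 27\right) + 55 \left(- \left(-6\right) i \sqrt{6}\right) = \frac{1}{6} \cdot \frac{1}{9} \cdot 31 + 55 \cdot 6 i \sqrt{6} = \frac{31}{54} + 330 i \sqrt{6}$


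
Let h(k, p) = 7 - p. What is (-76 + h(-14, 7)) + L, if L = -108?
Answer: -184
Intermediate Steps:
(-76 + h(-14, 7)) + L = (-76 + (7 - 1*7)) - 108 = (-76 + (7 - 7)) - 108 = (-76 + 0) - 108 = -76 - 108 = -184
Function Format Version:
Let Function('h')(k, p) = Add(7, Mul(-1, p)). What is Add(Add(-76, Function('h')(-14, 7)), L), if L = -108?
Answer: -184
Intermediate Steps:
Add(Add(-76, Function('h')(-14, 7)), L) = Add(Add(-76, Add(7, Mul(-1, 7))), -108) = Add(Add(-76, Add(7, -7)), -108) = Add(Add(-76, 0), -108) = Add(-76, -108) = -184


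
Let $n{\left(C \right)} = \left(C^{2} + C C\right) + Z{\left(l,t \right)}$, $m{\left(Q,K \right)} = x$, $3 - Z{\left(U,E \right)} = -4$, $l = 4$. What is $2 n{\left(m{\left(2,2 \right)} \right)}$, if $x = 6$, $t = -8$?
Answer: $158$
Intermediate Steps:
$Z{\left(U,E \right)} = 7$ ($Z{\left(U,E \right)} = 3 - -4 = 3 + 4 = 7$)
$m{\left(Q,K \right)} = 6$
$n{\left(C \right)} = 7 + 2 C^{2}$ ($n{\left(C \right)} = \left(C^{2} + C C\right) + 7 = \left(C^{2} + C^{2}\right) + 7 = 2 C^{2} + 7 = 7 + 2 C^{2}$)
$2 n{\left(m{\left(2,2 \right)} \right)} = 2 \left(7 + 2 \cdot 6^{2}\right) = 2 \left(7 + 2 \cdot 36\right) = 2 \left(7 + 72\right) = 2 \cdot 79 = 158$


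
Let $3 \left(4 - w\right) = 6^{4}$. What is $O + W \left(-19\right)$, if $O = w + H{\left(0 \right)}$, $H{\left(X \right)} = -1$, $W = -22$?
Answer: $-11$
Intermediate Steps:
$w = -428$ ($w = 4 - \frac{6^{4}}{3} = 4 - 432 = -428$)
$O = -429$ ($O = -428 - 1 = -429$)
$O + W \left(-19\right) = -429 - -418 = -429 + 418 = -11$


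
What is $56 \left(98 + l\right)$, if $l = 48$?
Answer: $8176$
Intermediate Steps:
$56 \left(98 + l\right) = 56 \left(98 + 48\right) = 56 \cdot 146 = 8176$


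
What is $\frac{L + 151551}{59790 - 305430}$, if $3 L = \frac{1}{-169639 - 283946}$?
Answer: $- \frac{2241562837}{3633215850} \approx -0.61696$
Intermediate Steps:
$L = - \frac{1}{1360755}$ ($L = \frac{1}{3 \left(-169639 - 283946\right)} = \frac{1}{3 \left(-453585\right)} = \frac{1}{3} \left(- \frac{1}{453585}\right) = - \frac{1}{1360755} \approx -7.3489 \cdot 10^{-7}$)
$\frac{L + 151551}{59790 - 305430} = \frac{- \frac{1}{1360755} + 151551}{59790 - 305430} = \frac{206223781004}{1360755 \left(-245640\right)} = \frac{206223781004}{1360755} \left(- \frac{1}{245640}\right) = - \frac{2241562837}{3633215850}$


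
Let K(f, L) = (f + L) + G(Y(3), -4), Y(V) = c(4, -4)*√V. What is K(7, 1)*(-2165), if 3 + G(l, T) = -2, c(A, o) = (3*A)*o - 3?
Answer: -6495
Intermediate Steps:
c(A, o) = -3 + 3*A*o (c(A, o) = 3*A*o - 3 = -3 + 3*A*o)
Y(V) = -51*√V (Y(V) = (-3 + 3*4*(-4))*√V = (-3 - 48)*√V = -51*√V)
G(l, T) = -5 (G(l, T) = -3 - 2 = -5)
K(f, L) = -5 + L + f (K(f, L) = (f + L) - 5 = (L + f) - 5 = -5 + L + f)
K(7, 1)*(-2165) = (-5 + 1 + 7)*(-2165) = 3*(-2165) = -6495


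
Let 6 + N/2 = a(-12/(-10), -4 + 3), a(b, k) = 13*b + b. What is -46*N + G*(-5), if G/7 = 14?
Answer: -7418/5 ≈ -1483.6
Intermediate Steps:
G = 98 (G = 7*14 = 98)
a(b, k) = 14*b
N = 108/5 (N = -12 + 2*(14*(-12/(-10))) = -12 + 2*(14*(-12*(-⅒))) = -12 + 2*(14*(6/5)) = -12 + 2*(84/5) = -12 + 168/5 = 108/5 ≈ 21.600)
-46*N + G*(-5) = -46*108/5 + 98*(-5) = -4968/5 - 490 = -7418/5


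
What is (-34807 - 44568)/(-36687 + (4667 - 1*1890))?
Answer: 15875/6782 ≈ 2.3408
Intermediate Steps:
(-34807 - 44568)/(-36687 + (4667 - 1*1890)) = -79375/(-36687 + (4667 - 1890)) = -79375/(-36687 + 2777) = -79375/(-33910) = -79375*(-1/33910) = 15875/6782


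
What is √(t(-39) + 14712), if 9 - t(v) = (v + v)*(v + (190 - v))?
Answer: √29541 ≈ 171.88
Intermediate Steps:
t(v) = 9 - 380*v (t(v) = 9 - (v + v)*(v + (190 - v)) = 9 - 2*v*190 = 9 - 380*v)
√(t(-39) + 14712) = √((9 - 380*(-39)) + 14712) = √((9 + 14820) + 14712) = √(14829 + 14712) = √29541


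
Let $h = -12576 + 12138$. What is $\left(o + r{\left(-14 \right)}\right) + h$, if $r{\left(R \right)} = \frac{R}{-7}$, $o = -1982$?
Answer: $-2418$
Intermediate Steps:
$r{\left(R \right)} = - \frac{R}{7}$ ($r{\left(R \right)} = R \left(- \frac{1}{7}\right) = - \frac{R}{7}$)
$h = -438$
$\left(o + r{\left(-14 \right)}\right) + h = \left(-1982 - -2\right) - 438 = \left(-1982 + 2\right) - 438 = -1980 - 438 = -2418$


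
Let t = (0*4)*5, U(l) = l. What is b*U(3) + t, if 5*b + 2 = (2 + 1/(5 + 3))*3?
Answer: 21/8 ≈ 2.6250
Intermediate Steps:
b = 7/8 (b = -⅖ + ((2 + 1/(5 + 3))*3)/5 = -⅖ + ((2 + 1/8)*3)/5 = -⅖ + ((2 + ⅛)*3)/5 = -⅖ + ((17/8)*3)/5 = -⅖ + (⅕)*(51/8) = -⅖ + 51/40 = 7/8 ≈ 0.87500)
t = 0 (t = 0*5 = 0)
b*U(3) + t = (7/8)*3 + 0 = 21/8 + 0 = 21/8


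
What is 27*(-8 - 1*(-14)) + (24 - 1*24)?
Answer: 162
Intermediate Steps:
27*(-8 - 1*(-14)) + (24 - 1*24) = 27*(-8 + 14) + (24 - 24) = 27*6 + 0 = 162 + 0 = 162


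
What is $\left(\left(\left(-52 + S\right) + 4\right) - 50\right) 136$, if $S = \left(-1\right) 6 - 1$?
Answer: $-14280$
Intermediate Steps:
$S = -7$ ($S = -6 - 1 = -7$)
$\left(\left(\left(-52 + S\right) + 4\right) - 50\right) 136 = \left(\left(\left(-52 - 7\right) + 4\right) - 50\right) 136 = \left(\left(-59 + 4\right) - 50\right) 136 = \left(-55 - 50\right) 136 = \left(-105\right) 136 = -14280$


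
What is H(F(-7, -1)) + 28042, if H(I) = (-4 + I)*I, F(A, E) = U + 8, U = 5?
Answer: 28159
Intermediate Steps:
F(A, E) = 13 (F(A, E) = 5 + 8 = 13)
H(I) = I*(-4 + I)
H(F(-7, -1)) + 28042 = 13*(-4 + 13) + 28042 = 13*9 + 28042 = 117 + 28042 = 28159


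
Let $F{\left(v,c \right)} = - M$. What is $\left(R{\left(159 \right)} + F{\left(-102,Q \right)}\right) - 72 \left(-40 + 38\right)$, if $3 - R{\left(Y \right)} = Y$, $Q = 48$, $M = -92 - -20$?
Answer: $60$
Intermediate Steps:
$M = -72$ ($M = -92 + 20 = -72$)
$F{\left(v,c \right)} = 72$ ($F{\left(v,c \right)} = \left(-1\right) \left(-72\right) = 72$)
$R{\left(Y \right)} = 3 - Y$
$\left(R{\left(159 \right)} + F{\left(-102,Q \right)}\right) - 72 \left(-40 + 38\right) = \left(\left(3 - 159\right) + 72\right) - 72 \left(-40 + 38\right) = \left(\left(3 - 159\right) + 72\right) - -144 = \left(-156 + 72\right) + 144 = -84 + 144 = 60$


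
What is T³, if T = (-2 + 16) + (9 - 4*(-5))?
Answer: 79507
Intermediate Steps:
T = 43 (T = 14 + (9 - 1*(-20)) = 14 + (9 + 20) = 14 + 29 = 43)
T³ = 43³ = 79507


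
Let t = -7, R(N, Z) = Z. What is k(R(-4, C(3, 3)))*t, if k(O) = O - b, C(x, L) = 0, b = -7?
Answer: -49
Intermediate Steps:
k(O) = 7 + O (k(O) = O - 1*(-7) = O + 7 = 7 + O)
k(R(-4, C(3, 3)))*t = (7 + 0)*(-7) = 7*(-7) = -49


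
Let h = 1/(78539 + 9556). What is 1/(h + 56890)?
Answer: 88095/5011724551 ≈ 1.7578e-5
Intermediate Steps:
h = 1/88095 ≈ 1.1351e-5
1/(h + 56890) = 1/(1/88095 + 56890) = 1/(5011724551/88095) = 88095/5011724551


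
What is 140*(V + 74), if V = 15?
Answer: 12460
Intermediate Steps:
140*(V + 74) = 140*(15 + 74) = 140*89 = 12460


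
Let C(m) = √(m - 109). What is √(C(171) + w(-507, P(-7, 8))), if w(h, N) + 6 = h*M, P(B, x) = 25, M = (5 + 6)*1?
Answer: √(-5583 + √62) ≈ 74.667*I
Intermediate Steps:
M = 11 (M = 11*1 = 11)
w(h, N) = -6 + 11*h (w(h, N) = -6 + h*11 = -6 + 11*h)
C(m) = √(-109 + m)
√(C(171) + w(-507, P(-7, 8))) = √(√(-109 + 171) + (-6 + 11*(-507))) = √(√62 + (-6 - 5577)) = √(√62 - 5583) = √(-5583 + √62)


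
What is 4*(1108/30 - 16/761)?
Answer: 1685416/11415 ≈ 147.65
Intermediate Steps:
4*(1108/30 - 16/761) = 4*(1108*(1/30) - 16*1/761) = 4*(554/15 - 16/761) = 4*(421354/11415) = 1685416/11415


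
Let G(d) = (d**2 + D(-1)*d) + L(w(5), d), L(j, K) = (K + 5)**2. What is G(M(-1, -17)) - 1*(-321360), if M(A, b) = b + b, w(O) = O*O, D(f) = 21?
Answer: 322643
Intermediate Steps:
w(O) = O**2
L(j, K) = (5 + K)**2
M(A, b) = 2*b
G(d) = d**2 + (5 + d)**2 + 21*d (G(d) = (d**2 + 21*d) + (5 + d)**2 = d**2 + (5 + d)**2 + 21*d)
G(M(-1, -17)) - 1*(-321360) = (25 + 2*(2*(-17))**2 + 31*(2*(-17))) - 1*(-321360) = (25 + 2*(-34)**2 + 31*(-34)) + 321360 = (25 + 2*1156 - 1054) + 321360 = (25 + 2312 - 1054) + 321360 = 1283 + 321360 = 322643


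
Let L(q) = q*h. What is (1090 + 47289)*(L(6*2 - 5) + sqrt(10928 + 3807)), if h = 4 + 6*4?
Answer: 9482284 + 48379*sqrt(14735) ≈ 1.5355e+7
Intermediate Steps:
h = 28 (h = 4 + 24 = 28)
L(q) = 28*q (L(q) = q*28 = 28*q)
(1090 + 47289)*(L(6*2 - 5) + sqrt(10928 + 3807)) = (1090 + 47289)*(28*(6*2 - 5) + sqrt(10928 + 3807)) = 48379*(28*(12 - 5) + sqrt(14735)) = 48379*(28*7 + sqrt(14735)) = 48379*(196 + sqrt(14735)) = 9482284 + 48379*sqrt(14735)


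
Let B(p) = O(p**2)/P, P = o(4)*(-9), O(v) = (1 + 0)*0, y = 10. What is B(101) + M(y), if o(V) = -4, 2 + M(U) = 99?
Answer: 97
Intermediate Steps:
M(U) = 97 (M(U) = -2 + 99 = 97)
O(v) = 0 (O(v) = 1*0 = 0)
P = 36 (P = -4*(-9) = 36)
B(p) = 0 (B(p) = 0/36 = 0*(1/36) = 0)
B(101) + M(y) = 0 + 97 = 97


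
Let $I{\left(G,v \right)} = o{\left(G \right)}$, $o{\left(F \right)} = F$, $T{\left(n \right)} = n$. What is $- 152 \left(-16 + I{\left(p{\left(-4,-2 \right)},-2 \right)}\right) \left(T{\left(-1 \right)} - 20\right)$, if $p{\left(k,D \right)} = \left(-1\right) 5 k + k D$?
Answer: $38304$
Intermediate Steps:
$p{\left(k,D \right)} = - 5 k + D k$
$I{\left(G,v \right)} = G$
$- 152 \left(-16 + I{\left(p{\left(-4,-2 \right)},-2 \right)}\right) \left(T{\left(-1 \right)} - 20\right) = - 152 \left(-16 - 4 \left(-5 - 2\right)\right) \left(-1 - 20\right) = - 152 \left(-16 - -28\right) \left(-21\right) = - 152 \left(-16 + 28\right) \left(-21\right) = - 152 \cdot 12 \left(-21\right) = \left(-152\right) \left(-252\right) = 38304$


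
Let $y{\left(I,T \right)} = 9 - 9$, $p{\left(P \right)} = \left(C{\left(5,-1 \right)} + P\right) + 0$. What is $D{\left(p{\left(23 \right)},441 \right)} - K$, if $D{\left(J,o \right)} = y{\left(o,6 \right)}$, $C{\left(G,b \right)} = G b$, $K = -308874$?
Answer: $308874$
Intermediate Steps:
$p{\left(P \right)} = -5 + P$ ($p{\left(P \right)} = \left(5 \left(-1\right) + P\right) + 0 = \left(-5 + P\right) + 0 = -5 + P$)
$y{\left(I,T \right)} = 0$ ($y{\left(I,T \right)} = 9 - 9 = 0$)
$D{\left(J,o \right)} = 0$
$D{\left(p{\left(23 \right)},441 \right)} - K = 0 - -308874 = 0 + 308874 = 308874$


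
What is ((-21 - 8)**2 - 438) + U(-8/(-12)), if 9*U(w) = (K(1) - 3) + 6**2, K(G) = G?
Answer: 3661/9 ≈ 406.78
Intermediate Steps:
U(w) = 34/9 (U(w) = ((1 - 3) + 6**2)/9 = (-2 + 36)/9 = (1/9)*34 = 34/9)
((-21 - 8)**2 - 438) + U(-8/(-12)) = ((-21 - 8)**2 - 438) + 34/9 = ((-29)**2 - 438) + 34/9 = (841 - 438) + 34/9 = 403 + 34/9 = 3661/9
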